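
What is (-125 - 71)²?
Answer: 38416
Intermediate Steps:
(-125 - 71)² = (-196)² = 38416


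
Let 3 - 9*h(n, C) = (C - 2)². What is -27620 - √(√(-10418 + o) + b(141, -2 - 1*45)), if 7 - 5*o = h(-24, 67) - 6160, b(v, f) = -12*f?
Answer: -27620 - √(5076 + 3*I*√81817)/3 ≈ -27644.0 - 2.0003*I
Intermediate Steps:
h(n, C) = ⅓ - (-2 + C)²/9 (h(n, C) = ⅓ - (C - 2)²/9 = ⅓ - (-2 + C)²/9)
o = 11945/9 (o = 7/5 - ((⅓ - (-2 + 67)²/9) - 6160)/5 = 7/5 - ((⅓ - ⅑*65²) - 6160)/5 = 7/5 - ((⅓ - ⅑*4225) - 6160)/5 = 7/5 - ((⅓ - 4225/9) - 6160)/5 = 7/5 - (-4222/9 - 6160)/5 = 7/5 - ⅕*(-59662/9) = 7/5 + 59662/45 = 11945/9 ≈ 1327.2)
-27620 - √(√(-10418 + o) + b(141, -2 - 1*45)) = -27620 - √(√(-10418 + 11945/9) - 12*(-2 - 1*45)) = -27620 - √(√(-81817/9) - 12*(-2 - 45)) = -27620 - √(I*√81817/3 - 12*(-47)) = -27620 - √(I*√81817/3 + 564) = -27620 - √(564 + I*√81817/3)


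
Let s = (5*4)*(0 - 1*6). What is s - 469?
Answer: -589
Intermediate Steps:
s = -120 (s = 20*(0 - 6) = 20*(-6) = -120)
s - 469 = -120 - 469 = -589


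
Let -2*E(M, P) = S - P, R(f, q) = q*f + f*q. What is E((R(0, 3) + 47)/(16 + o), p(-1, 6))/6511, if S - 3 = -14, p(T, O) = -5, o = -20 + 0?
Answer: 3/6511 ≈ 0.00046076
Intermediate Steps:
R(f, q) = 2*f*q (R(f, q) = f*q + f*q = 2*f*q)
o = -20
S = -11 (S = 3 - 14 = -11)
E(M, P) = 11/2 + P/2 (E(M, P) = -(-11 - P)/2 = 11/2 + P/2)
E((R(0, 3) + 47)/(16 + o), p(-1, 6))/6511 = (11/2 + (1/2)*(-5))/6511 = (11/2 - 5/2)*(1/6511) = 3*(1/6511) = 3/6511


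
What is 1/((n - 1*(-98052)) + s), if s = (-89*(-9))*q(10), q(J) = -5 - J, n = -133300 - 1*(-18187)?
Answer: -1/29076 ≈ -3.4393e-5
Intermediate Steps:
n = -115113 (n = -133300 + 18187 = -115113)
s = -12015 (s = (-89*(-9))*(-5 - 1*10) = 801*(-5 - 10) = 801*(-15) = -12015)
1/((n - 1*(-98052)) + s) = 1/((-115113 - 1*(-98052)) - 12015) = 1/((-115113 + 98052) - 12015) = 1/(-17061 - 12015) = 1/(-29076) = -1/29076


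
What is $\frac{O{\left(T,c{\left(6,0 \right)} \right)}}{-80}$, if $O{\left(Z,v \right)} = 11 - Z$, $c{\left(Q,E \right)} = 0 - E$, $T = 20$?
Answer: $\frac{9}{80} \approx 0.1125$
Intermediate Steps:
$c{\left(Q,E \right)} = - E$
$\frac{O{\left(T,c{\left(6,0 \right)} \right)}}{-80} = \frac{11 - 20}{-80} = \left(11 - 20\right) \left(- \frac{1}{80}\right) = \left(-9\right) \left(- \frac{1}{80}\right) = \frac{9}{80}$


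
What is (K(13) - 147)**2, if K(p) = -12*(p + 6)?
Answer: 140625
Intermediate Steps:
K(p) = -72 - 12*p (K(p) = -12*(6 + p) = -72 - 12*p)
(K(13) - 147)**2 = ((-72 - 12*13) - 147)**2 = ((-72 - 156) - 147)**2 = (-228 - 147)**2 = (-375)**2 = 140625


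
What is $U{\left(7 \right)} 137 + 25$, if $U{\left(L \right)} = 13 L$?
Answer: $12492$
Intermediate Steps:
$U{\left(7 \right)} 137 + 25 = 13 \cdot 7 \cdot 137 + 25 = 91 \cdot 137 + 25 = 12467 + 25 = 12492$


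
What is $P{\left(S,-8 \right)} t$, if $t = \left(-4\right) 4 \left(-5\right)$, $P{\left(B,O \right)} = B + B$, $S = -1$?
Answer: $-160$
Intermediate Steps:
$P{\left(B,O \right)} = 2 B$
$t = 80$ ($t = \left(-16\right) \left(-5\right) = 80$)
$P{\left(S,-8 \right)} t = 2 \left(-1\right) 80 = \left(-2\right) 80 = -160$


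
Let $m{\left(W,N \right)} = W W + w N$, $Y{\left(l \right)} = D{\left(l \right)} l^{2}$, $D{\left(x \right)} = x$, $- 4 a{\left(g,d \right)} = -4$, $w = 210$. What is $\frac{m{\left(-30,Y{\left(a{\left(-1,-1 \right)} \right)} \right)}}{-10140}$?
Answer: $- \frac{37}{338} \approx -0.10947$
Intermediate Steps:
$a{\left(g,d \right)} = 1$ ($a{\left(g,d \right)} = \left(- \frac{1}{4}\right) \left(-4\right) = 1$)
$Y{\left(l \right)} = l^{3}$ ($Y{\left(l \right)} = l l^{2} = l^{3}$)
$m{\left(W,N \right)} = W^{2} + 210 N$ ($m{\left(W,N \right)} = W W + 210 N = W^{2} + 210 N$)
$\frac{m{\left(-30,Y{\left(a{\left(-1,-1 \right)} \right)} \right)}}{-10140} = \frac{\left(-30\right)^{2} + 210 \cdot 1^{3}}{-10140} = \left(900 + 210 \cdot 1\right) \left(- \frac{1}{10140}\right) = \left(900 + 210\right) \left(- \frac{1}{10140}\right) = 1110 \left(- \frac{1}{10140}\right) = - \frac{37}{338}$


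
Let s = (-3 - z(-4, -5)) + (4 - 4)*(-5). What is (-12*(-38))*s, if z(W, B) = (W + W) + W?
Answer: 4104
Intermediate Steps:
z(W, B) = 3*W (z(W, B) = 2*W + W = 3*W)
s = 9 (s = (-3 - 3*(-4)) + (4 - 4)*(-5) = (-3 - 1*(-12)) + 0*(-5) = (-3 + 12) + 0 = 9 + 0 = 9)
(-12*(-38))*s = -12*(-38)*9 = 456*9 = 4104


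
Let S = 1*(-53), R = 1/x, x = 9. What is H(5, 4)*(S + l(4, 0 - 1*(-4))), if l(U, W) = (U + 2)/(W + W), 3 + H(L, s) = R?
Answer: 2717/18 ≈ 150.94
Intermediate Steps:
R = ⅑ (R = 1/9 = ⅑ ≈ 0.11111)
H(L, s) = -26/9 (H(L, s) = -3 + ⅑ = -26/9)
S = -53
l(U, W) = (2 + U)/(2*W) (l(U, W) = (2 + U)/((2*W)) = (2 + U)*(1/(2*W)) = (2 + U)/(2*W))
H(5, 4)*(S + l(4, 0 - 1*(-4))) = -26*(-53 + (2 + 4)/(2*(0 - 1*(-4))))/9 = -26*(-53 + (½)*6/(0 + 4))/9 = -26*(-53 + (½)*6/4)/9 = -26*(-53 + (½)*(¼)*6)/9 = -26*(-53 + ¾)/9 = -26/9*(-209/4) = 2717/18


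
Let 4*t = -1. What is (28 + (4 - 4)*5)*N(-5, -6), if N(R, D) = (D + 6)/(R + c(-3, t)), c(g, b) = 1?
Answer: 0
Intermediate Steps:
t = -¼ (t = (¼)*(-1) = -¼ ≈ -0.25000)
N(R, D) = (6 + D)/(1 + R) (N(R, D) = (D + 6)/(R + 1) = (6 + D)/(1 + R))
(28 + (4 - 4)*5)*N(-5, -6) = (28 + (4 - 4)*5)*((6 - 6)/(1 - 5)) = (28 + 0*5)*(0/(-4)) = (28 + 0)*(-¼*0) = 28*0 = 0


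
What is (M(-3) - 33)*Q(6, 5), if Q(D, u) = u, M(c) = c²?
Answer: -120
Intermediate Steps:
(M(-3) - 33)*Q(6, 5) = ((-3)² - 33)*5 = (9 - 33)*5 = -24*5 = -120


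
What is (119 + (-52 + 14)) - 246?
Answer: -165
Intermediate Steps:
(119 + (-52 + 14)) - 246 = (119 - 38) - 246 = 81 - 246 = -165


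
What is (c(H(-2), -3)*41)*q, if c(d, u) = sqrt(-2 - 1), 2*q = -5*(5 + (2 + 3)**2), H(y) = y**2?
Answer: -3075*I*sqrt(3) ≈ -5326.1*I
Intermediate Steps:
q = -75 (q = (-5*(5 + (2 + 3)**2))/2 = (-5*(5 + 5**2))/2 = (-5*(5 + 25))/2 = (-5*30)/2 = (1/2)*(-150) = -75)
c(d, u) = I*sqrt(3) (c(d, u) = sqrt(-3) = I*sqrt(3))
(c(H(-2), -3)*41)*q = ((I*sqrt(3))*41)*(-75) = (41*I*sqrt(3))*(-75) = -3075*I*sqrt(3)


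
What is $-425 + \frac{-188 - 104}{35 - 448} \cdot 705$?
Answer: $\frac{30335}{413} \approx 73.45$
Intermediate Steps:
$-425 + \frac{-188 - 104}{35 - 448} \cdot 705 = -425 + - \frac{292}{-413} \cdot 705 = -425 + \left(-292\right) \left(- \frac{1}{413}\right) 705 = -425 + \frac{292}{413} \cdot 705 = -425 + \frac{205860}{413} = \frac{30335}{413}$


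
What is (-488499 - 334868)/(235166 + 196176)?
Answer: -823367/431342 ≈ -1.9088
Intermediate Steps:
(-488499 - 334868)/(235166 + 196176) = -823367/431342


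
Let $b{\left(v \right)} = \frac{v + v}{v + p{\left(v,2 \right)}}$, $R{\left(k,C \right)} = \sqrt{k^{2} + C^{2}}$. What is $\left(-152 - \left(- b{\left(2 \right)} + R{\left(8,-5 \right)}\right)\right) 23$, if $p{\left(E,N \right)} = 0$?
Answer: $-3450 - 23 \sqrt{89} \approx -3667.0$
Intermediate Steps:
$R{\left(k,C \right)} = \sqrt{C^{2} + k^{2}}$
$b{\left(v \right)} = 2$ ($b{\left(v \right)} = \frac{v + v}{v + 0} = \frac{2 v}{v} = 2$)
$\left(-152 - \left(- b{\left(2 \right)} + R{\left(8,-5 \right)}\right)\right) 23 = \left(-152 + \left(2 - \sqrt{\left(-5\right)^{2} + 8^{2}}\right)\right) 23 = \left(-152 + \left(2 - \sqrt{25 + 64}\right)\right) 23 = \left(-152 + \left(2 - \sqrt{89}\right)\right) 23 = \left(-150 - \sqrt{89}\right) 23 = -3450 - 23 \sqrt{89}$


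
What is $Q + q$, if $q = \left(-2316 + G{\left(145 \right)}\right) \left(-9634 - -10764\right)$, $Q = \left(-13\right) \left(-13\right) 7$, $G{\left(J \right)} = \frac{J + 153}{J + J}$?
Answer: $- \frac{75827339}{29} \approx -2.6147 \cdot 10^{6}$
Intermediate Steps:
$G{\left(J \right)} = \frac{153 + J}{2 J}$
$Q = 1183$ ($Q = 169 \cdot 7 = 1183$)
$q = - \frac{75861646}{29}$ ($q = \left(-2316 + \frac{153 + 145}{2 \cdot 145}\right) \left(-9634 - -10764\right) = \left(-2316 + \frac{1}{2} \cdot \frac{1}{145} \cdot 298\right) \left(-9634 + 10764\right) = \left(-2316 + \frac{149}{145}\right) 1130 = \left(- \frac{335671}{145}\right) 1130 = - \frac{75861646}{29} \approx -2.6159 \cdot 10^{6}$)
$Q + q = 1183 - \frac{75861646}{29} = - \frac{75827339}{29}$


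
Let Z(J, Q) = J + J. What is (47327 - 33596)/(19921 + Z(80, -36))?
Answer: 13731/20081 ≈ 0.68378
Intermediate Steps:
Z(J, Q) = 2*J
(47327 - 33596)/(19921 + Z(80, -36)) = (47327 - 33596)/(19921 + 2*80) = 13731/(19921 + 160) = 13731/20081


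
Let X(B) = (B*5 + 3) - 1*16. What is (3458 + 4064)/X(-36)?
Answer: -7522/193 ≈ -38.974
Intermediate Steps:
X(B) = -13 + 5*B (X(B) = (5*B + 3) - 16 = (3 + 5*B) - 16 = -13 + 5*B)
(3458 + 4064)/X(-36) = (3458 + 4064)/(-13 + 5*(-36)) = 7522/(-13 - 180) = 7522/(-193) = 7522*(-1/193) = -7522/193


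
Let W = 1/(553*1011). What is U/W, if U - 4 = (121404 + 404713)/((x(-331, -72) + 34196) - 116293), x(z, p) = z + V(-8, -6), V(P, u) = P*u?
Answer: -36638013517/27460 ≈ -1.3342e+6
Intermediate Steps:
x(z, p) = 48 + z (x(z, p) = z - 8*(-6) = z + 48 = 48 + z)
W = 1/559083 ≈ 1.7886e-6
U = -196597/82380 (U = 4 + (121404 + 404713)/(((48 - 331) + 34196) - 116293) = 4 + 526117/((-283 + 34196) - 116293) = 4 + 526117/(33913 - 116293) = 4 + 526117/(-82380) = 4 + 526117*(-1/82380) = 4 - 526117/82380 = -196597/82380 ≈ -2.3865)
U/W = -196597/(82380*1/559083) = -196597/82380*559083 = -36638013517/27460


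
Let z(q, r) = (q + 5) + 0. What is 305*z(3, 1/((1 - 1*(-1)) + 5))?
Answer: 2440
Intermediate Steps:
z(q, r) = 5 + q (z(q, r) = (5 + q) + 0 = 5 + q)
305*z(3, 1/((1 - 1*(-1)) + 5)) = 305*(5 + 3) = 305*8 = 2440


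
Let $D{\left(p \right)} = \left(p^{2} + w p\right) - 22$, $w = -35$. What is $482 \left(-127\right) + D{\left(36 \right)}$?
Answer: $-61200$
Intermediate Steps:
$D{\left(p \right)} = -22 + p^{2} - 35 p$ ($D{\left(p \right)} = \left(p^{2} - 35 p\right) - 22 = -22 + p^{2} - 35 p$)
$482 \left(-127\right) + D{\left(36 \right)} = 482 \left(-127\right) - \left(1282 - 1296\right) = -61214 - -14 = -61214 + 14 = -61200$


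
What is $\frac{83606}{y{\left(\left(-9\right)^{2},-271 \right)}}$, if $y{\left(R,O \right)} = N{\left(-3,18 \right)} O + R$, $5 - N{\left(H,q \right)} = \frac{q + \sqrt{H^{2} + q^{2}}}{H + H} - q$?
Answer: $- \frac{2329263160}{191327583} + \frac{45314452 \sqrt{37}}{191327583} \approx -10.734$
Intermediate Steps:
$N{\left(H,q \right)} = 5 + q - \frac{q + \sqrt{H^{2} + q^{2}}}{2 H}$ ($N{\left(H,q \right)} = 5 - \left(\frac{q + \sqrt{H^{2} + q^{2}}}{H + H} - q\right) = 5 - \left(\frac{q + \sqrt{H^{2} + q^{2}}}{2 H} - q\right) = 5 - \left(- q + \frac{q + \sqrt{H^{2} + q^{2}}}{2 H}\right) = 5 + \left(q - \frac{q + \sqrt{H^{2} + q^{2}}}{2 H}\right) = 5 + q - \frac{q + \sqrt{H^{2} + q^{2}}}{2 H}$)
$y{\left(R,O \right)} = R + O \left(26 + \frac{\sqrt{37}}{2}\right)$ ($y{\left(R,O \right)} = \frac{\left(-1\right) 18 - \sqrt{\left(-3\right)^{2} + 18^{2}} + 2 \left(-3\right) \left(5 + 18\right)}{2 \left(-3\right)} O + R = \frac{1}{2} \left(- \frac{1}{3}\right) \left(-18 - \sqrt{9 + 324} + 2 \left(-3\right) 23\right) O + R = \frac{1}{2} \left(- \frac{1}{3}\right) \left(-18 - \sqrt{333} - 138\right) O + R = \frac{1}{2} \left(- \frac{1}{3}\right) \left(-18 - 3 \sqrt{37} - 138\right) O + R = \frac{1}{2} \left(- \frac{1}{3}\right) \left(-156 - 3 \sqrt{37}\right) O + R = \left(26 + \frac{\sqrt{37}}{2}\right) O + R = O \left(26 + \frac{\sqrt{37}}{2}\right) + R = R + O \left(26 + \frac{\sqrt{37}}{2}\right)$)
$\frac{83606}{y{\left(\left(-9\right)^{2},-271 \right)}} = \frac{83606}{\left(-9\right)^{2} + \frac{1}{2} \left(-271\right) \left(52 + \sqrt{37}\right)} = \frac{83606}{81 - \left(7046 + \frac{271 \sqrt{37}}{2}\right)} = \frac{83606}{-6965 - \frac{271 \sqrt{37}}{2}}$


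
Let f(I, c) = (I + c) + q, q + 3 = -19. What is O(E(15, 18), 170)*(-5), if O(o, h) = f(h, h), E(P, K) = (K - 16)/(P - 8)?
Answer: -1590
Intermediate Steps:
q = -22 (q = -3 - 19 = -22)
E(P, K) = (-16 + K)/(-8 + P)
f(I, c) = -22 + I + c (f(I, c) = (I + c) - 22 = -22 + I + c)
O(o, h) = -22 + 2*h (O(o, h) = -22 + h + h = -22 + 2*h)
O(E(15, 18), 170)*(-5) = (-22 + 2*170)*(-5) = (-22 + 340)*(-5) = 318*(-5) = -1590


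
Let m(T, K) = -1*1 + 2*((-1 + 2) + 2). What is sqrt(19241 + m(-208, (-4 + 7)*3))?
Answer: sqrt(19246) ≈ 138.73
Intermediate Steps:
m(T, K) = 5 (m(T, K) = -1 + 2*(1 + 2) = -1 + 2*3 = -1 + 6 = 5)
sqrt(19241 + m(-208, (-4 + 7)*3)) = sqrt(19241 + 5) = sqrt(19246)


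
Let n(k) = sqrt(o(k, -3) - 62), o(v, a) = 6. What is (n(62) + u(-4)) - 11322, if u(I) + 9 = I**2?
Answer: -11315 + 2*I*sqrt(14) ≈ -11315.0 + 7.4833*I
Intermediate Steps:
n(k) = 2*I*sqrt(14) (n(k) = sqrt(6 - 62) = sqrt(-56) = 2*I*sqrt(14))
u(I) = -9 + I**2
(n(62) + u(-4)) - 11322 = (2*I*sqrt(14) + (-9 + (-4)**2)) - 11322 = (2*I*sqrt(14) + (-9 + 16)) - 11322 = (2*I*sqrt(14) + 7) - 11322 = (7 + 2*I*sqrt(14)) - 11322 = -11315 + 2*I*sqrt(14)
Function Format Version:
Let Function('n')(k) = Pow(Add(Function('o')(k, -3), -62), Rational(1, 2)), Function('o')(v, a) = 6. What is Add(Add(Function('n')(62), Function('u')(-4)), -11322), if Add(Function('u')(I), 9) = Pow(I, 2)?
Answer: Add(-11315, Mul(2, I, Pow(14, Rational(1, 2)))) ≈ Add(-11315., Mul(7.4833, I))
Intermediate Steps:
Function('n')(k) = Mul(2, I, Pow(14, Rational(1, 2))) (Function('n')(k) = Pow(Add(6, -62), Rational(1, 2)) = Pow(-56, Rational(1, 2)) = Mul(2, I, Pow(14, Rational(1, 2))))
Function('u')(I) = Add(-9, Pow(I, 2))
Add(Add(Function('n')(62), Function('u')(-4)), -11322) = Add(Add(Mul(2, I, Pow(14, Rational(1, 2))), Add(-9, Pow(-4, 2))), -11322) = Add(Add(Mul(2, I, Pow(14, Rational(1, 2))), Add(-9, 16)), -11322) = Add(Add(Mul(2, I, Pow(14, Rational(1, 2))), 7), -11322) = Add(Add(7, Mul(2, I, Pow(14, Rational(1, 2)))), -11322) = Add(-11315, Mul(2, I, Pow(14, Rational(1, 2))))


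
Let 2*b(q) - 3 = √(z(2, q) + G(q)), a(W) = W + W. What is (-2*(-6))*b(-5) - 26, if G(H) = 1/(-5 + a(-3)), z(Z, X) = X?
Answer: -8 + 12*I*√154/11 ≈ -8.0 + 13.538*I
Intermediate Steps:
a(W) = 2*W
G(H) = -1/11 (G(H) = 1/(-5 + 2*(-3)) = 1/(-5 - 6) = 1/(-11) = -1/11)
b(q) = 3/2 + √(-1/11 + q)/2 (b(q) = 3/2 + √(q - 1/11)/2 = 3/2 + √(-1/11 + q)/2)
(-2*(-6))*b(-5) - 26 = (-2*(-6))*(3/2 + √(-11 + 121*(-5))/22) - 26 = 12*(3/2 + √(-11 - 605)/22) - 26 = 12*(3/2 + √(-616)/22) - 26 = 12*(3/2 + (2*I*√154)/22) - 26 = 12*(3/2 + I*√154/11) - 26 = (18 + 12*I*√154/11) - 26 = -8 + 12*I*√154/11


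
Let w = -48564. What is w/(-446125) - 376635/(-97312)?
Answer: 172752149343/43413316000 ≈ 3.9792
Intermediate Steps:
w/(-446125) - 376635/(-97312) = -48564/(-446125) - 376635/(-97312) = -48564*(-1/446125) - 376635*(-1/97312) = 48564/446125 + 376635/97312 = 172752149343/43413316000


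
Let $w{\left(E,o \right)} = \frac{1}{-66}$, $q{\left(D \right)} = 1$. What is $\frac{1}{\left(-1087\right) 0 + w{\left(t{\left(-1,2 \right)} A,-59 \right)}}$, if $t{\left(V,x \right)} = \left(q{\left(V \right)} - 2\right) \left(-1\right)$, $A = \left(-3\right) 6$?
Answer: $-66$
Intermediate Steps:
$A = -18$
$t{\left(V,x \right)} = 1$ ($t{\left(V,x \right)} = \left(1 - 2\right) \left(-1\right) = \left(-1\right) \left(-1\right) = 1$)
$w{\left(E,o \right)} = - \frac{1}{66}$
$\frac{1}{\left(-1087\right) 0 + w{\left(t{\left(-1,2 \right)} A,-59 \right)}} = \frac{1}{\left(-1087\right) 0 - \frac{1}{66}} = \frac{1}{0 - \frac{1}{66}} = \frac{1}{- \frac{1}{66}} = -66$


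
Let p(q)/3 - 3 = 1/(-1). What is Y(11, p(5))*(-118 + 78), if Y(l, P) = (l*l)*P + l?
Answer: -29480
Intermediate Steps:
p(q) = 6 (p(q) = 9 + 3/(-1) = 9 + 3*(-1) = 9 - 3 = 6)
Y(l, P) = l + P*l**2 (Y(l, P) = l**2*P + l = P*l**2 + l = l + P*l**2)
Y(11, p(5))*(-118 + 78) = (11*(1 + 6*11))*(-118 + 78) = (11*(1 + 66))*(-40) = (11*67)*(-40) = 737*(-40) = -29480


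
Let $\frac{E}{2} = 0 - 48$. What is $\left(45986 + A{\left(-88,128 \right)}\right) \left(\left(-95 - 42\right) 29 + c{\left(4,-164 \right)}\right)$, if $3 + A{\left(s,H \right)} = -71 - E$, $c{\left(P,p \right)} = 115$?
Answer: $-177498864$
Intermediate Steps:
$E = -96$ ($E = 2 \left(0 - 48\right) = 2 \left(-48\right) = -96$)
$A{\left(s,H \right)} = 22$ ($A{\left(s,H \right)} = -3 - -25 = -3 + \left(-71 + 96\right) = -3 + 25 = 22$)
$\left(45986 + A{\left(-88,128 \right)}\right) \left(\left(-95 - 42\right) 29 + c{\left(4,-164 \right)}\right) = \left(45986 + 22\right) \left(\left(-95 - 42\right) 29 + 115\right) = 46008 \left(\left(-137\right) 29 + 115\right) = 46008 \left(-3973 + 115\right) = 46008 \left(-3858\right) = -177498864$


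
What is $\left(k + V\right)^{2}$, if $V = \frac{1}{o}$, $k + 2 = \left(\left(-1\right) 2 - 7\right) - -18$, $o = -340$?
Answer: $\frac{5659641}{115600} \approx 48.959$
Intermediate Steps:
$k = 7$ ($k = -2 - -9 = -2 + \left(\left(-2 - 7\right) + 18\right) = -2 + \left(-9 + 18\right) = -2 + 9 = 7$)
$V = - \frac{1}{340}$ ($V = \frac{1}{-340} = - \frac{1}{340} \approx -0.0029412$)
$\left(k + V\right)^{2} = \left(7 - \frac{1}{340}\right)^{2} = \left(\frac{2379}{340}\right)^{2} = \frac{5659641}{115600}$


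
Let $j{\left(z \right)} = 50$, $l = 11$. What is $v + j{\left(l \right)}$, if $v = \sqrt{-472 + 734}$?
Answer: $50 + \sqrt{262} \approx 66.186$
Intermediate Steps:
$v = \sqrt{262} \approx 16.186$
$v + j{\left(l \right)} = \sqrt{262} + 50 = 50 + \sqrt{262}$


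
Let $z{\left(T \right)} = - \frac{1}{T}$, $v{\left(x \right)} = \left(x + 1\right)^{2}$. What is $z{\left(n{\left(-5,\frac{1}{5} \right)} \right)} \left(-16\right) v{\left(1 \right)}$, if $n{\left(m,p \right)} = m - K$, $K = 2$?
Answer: $- \frac{64}{7} \approx -9.1429$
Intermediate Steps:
$v{\left(x \right)} = \left(1 + x\right)^{2}$
$n{\left(m,p \right)} = -2 + m$ ($n{\left(m,p \right)} = m - 2 = -2 + m$)
$z{\left(n{\left(-5,\frac{1}{5} \right)} \right)} \left(-16\right) v{\left(1 \right)} = - \frac{1}{-2 - 5} \left(-16\right) \left(1 + 1\right)^{2} = - \frac{1}{-7} \left(-16\right) 2^{2} = \left(-1\right) \left(- \frac{1}{7}\right) \left(-16\right) 4 = \frac{1}{7} \left(-16\right) 4 = \left(- \frac{16}{7}\right) 4 = - \frac{64}{7}$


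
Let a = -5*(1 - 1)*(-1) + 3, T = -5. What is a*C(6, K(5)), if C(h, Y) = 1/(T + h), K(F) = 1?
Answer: 3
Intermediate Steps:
C(h, Y) = 1/(-5 + h)
a = 3 (a = -0*(-1) + 3 = -5*0 + 3 = 0 + 3 = 3)
a*C(6, K(5)) = 3/(-5 + 6) = 3/1 = 3*1 = 3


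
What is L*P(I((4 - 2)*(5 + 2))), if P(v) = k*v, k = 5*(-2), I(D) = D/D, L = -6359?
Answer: 63590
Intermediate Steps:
I(D) = 1
k = -10
P(v) = -10*v
L*P(I((4 - 2)*(5 + 2))) = -(-63590) = -6359*(-10) = 63590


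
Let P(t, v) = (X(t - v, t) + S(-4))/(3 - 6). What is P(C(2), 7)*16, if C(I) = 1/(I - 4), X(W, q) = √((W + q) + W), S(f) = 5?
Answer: -80/3 - 8*I*√62/3 ≈ -26.667 - 20.997*I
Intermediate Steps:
X(W, q) = √(q + 2*W)
C(I) = 1/(-4 + I)
P(t, v) = -5/3 - √(-2*v + 3*t)/3 (P(t, v) = (√(t + 2*(t - v)) + 5)/(3 - 6) = (√(t + (-2*v + 2*t)) + 5)/(-3) = (√(-2*v + 3*t) + 5)*(-⅓) = (5 + √(-2*v + 3*t))*(-⅓) = -5/3 - √(-2*v + 3*t)/3)
P(C(2), 7)*16 = (-5/3 - √(-2*7 + 3/(-4 + 2))/3)*16 = (-5/3 - √(-14 + 3/(-2))/3)*16 = (-5/3 - √(-14 + 3*(-½))/3)*16 = (-5/3 - √(-14 - 3/2)/3)*16 = (-5/3 - I*√62/6)*16 = -80/3 - 8*I*√62/3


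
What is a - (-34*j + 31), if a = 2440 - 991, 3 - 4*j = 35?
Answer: 1146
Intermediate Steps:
j = -8 (j = ¾ - ¼*35 = ¾ - 35/4 = -8)
a = 1449
a - (-34*j + 31) = 1449 - (-34*(-8) + 31) = 1449 - (272 + 31) = 1449 - 1*303 = 1449 - 303 = 1146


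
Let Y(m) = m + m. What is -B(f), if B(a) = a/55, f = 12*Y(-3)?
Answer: 72/55 ≈ 1.3091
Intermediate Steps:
Y(m) = 2*m
f = -72 (f = 12*(2*(-3)) = 12*(-6) = -72)
B(a) = a/55 (B(a) = a*(1/55) = a/55)
-B(f) = -(-72)/55 = -1*(-72/55) = 72/55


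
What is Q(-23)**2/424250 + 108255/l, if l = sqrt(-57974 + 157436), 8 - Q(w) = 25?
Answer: 289/424250 + 36085*sqrt(822)/3014 ≈ 343.26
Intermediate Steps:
Q(w) = -17 (Q(w) = 8 - 1*25 = 8 - 25 = -17)
l = 11*sqrt(822) (l = sqrt(99462) = 11*sqrt(822) ≈ 315.38)
Q(-23)**2/424250 + 108255/l = (-17)**2/424250 + 108255/((11*sqrt(822))) = 289*(1/424250) + 108255*(sqrt(822)/9042) = 289/424250 + 36085*sqrt(822)/3014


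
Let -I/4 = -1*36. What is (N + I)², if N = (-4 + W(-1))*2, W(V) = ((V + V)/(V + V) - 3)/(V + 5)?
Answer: 18225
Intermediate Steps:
I = 144 (I = -(-4)*36 = -4*(-36) = 144)
W(V) = -2/(5 + V) (W(V) = ((2*V)/((2*V)) - 3)/(5 + V) = ((2*V)*(1/(2*V)) - 3)/(5 + V) = (1 - 3)/(5 + V) = -2/(5 + V))
N = -9 (N = (-4 - 2/(5 - 1))*2 = (-4 - 2/4)*2 = (-4 - 2*¼)*2 = (-4 - ½)*2 = -9/2*2 = -9)
(N + I)² = (-9 + 144)² = 135² = 18225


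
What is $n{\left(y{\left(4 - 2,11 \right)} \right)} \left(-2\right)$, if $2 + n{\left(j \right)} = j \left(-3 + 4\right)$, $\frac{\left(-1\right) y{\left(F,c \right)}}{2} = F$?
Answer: $12$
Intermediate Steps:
$y{\left(F,c \right)} = - 2 F$
$n{\left(j \right)} = -2 + j$ ($n{\left(j \right)} = -2 + j \left(-3 + 4\right) = -2 + j 1 = -2 + j$)
$n{\left(y{\left(4 - 2,11 \right)} \right)} \left(-2\right) = \left(-2 - 2 \left(4 - 2\right)\right) \left(-2\right) = \left(-2 - 4\right) \left(-2\right) = \left(-6\right) \left(-2\right) = 12$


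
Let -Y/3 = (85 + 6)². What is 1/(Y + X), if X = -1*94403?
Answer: -1/119246 ≈ -8.3860e-6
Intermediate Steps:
X = -94403
Y = -24843 (Y = -3*(85 + 6)² = -3*91² = -3*8281 = -24843)
1/(Y + X) = 1/(-24843 - 94403) = 1/(-119246) = -1/119246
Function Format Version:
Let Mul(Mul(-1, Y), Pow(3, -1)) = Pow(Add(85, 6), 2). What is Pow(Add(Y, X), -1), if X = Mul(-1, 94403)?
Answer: Rational(-1, 119246) ≈ -8.3860e-6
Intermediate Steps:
X = -94403
Y = -24843 (Y = Mul(-3, Pow(Add(85, 6), 2)) = Mul(-3, Pow(91, 2)) = Mul(-3, 8281) = -24843)
Pow(Add(Y, X), -1) = Pow(Add(-24843, -94403), -1) = Pow(-119246, -1) = Rational(-1, 119246)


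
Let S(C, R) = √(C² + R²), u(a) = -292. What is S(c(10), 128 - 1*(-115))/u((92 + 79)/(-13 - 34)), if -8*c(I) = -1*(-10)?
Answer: -√944809/1168 ≈ -0.83220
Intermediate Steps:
c(I) = -5/4 (c(I) = -(-1)*(-10)/8 = -⅛*10 = -5/4)
S(c(10), 128 - 1*(-115))/u((92 + 79)/(-13 - 34)) = √((-5/4)² + (128 - 1*(-115))²)/(-292) = √(25/16 + (128 + 115)²)*(-1/292) = √(25/16 + 243²)*(-1/292) = √(25/16 + 59049)*(-1/292) = √(944809/16)*(-1/292) = (√944809/4)*(-1/292) = -√944809/1168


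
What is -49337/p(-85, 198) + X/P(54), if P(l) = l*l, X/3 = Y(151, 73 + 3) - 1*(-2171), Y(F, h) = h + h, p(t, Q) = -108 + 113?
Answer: -47943949/4860 ≈ -9865.0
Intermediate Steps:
p(t, Q) = 5
Y(F, h) = 2*h
X = 6969 (X = 3*(2*(73 + 3) - 1*(-2171)) = 3*(2*76 + 2171) = 3*(152 + 2171) = 3*2323 = 6969)
P(l) = l²
-49337/p(-85, 198) + X/P(54) = -49337/5 + 6969/(54²) = -49337*⅕ + 6969/2916 = -49337/5 + 6969*(1/2916) = -49337/5 + 2323/972 = -47943949/4860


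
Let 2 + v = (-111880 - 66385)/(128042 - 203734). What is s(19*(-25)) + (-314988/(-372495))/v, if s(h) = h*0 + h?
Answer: -1577450341143/3337679365 ≈ -472.62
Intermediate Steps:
v = 26881/75692 (v = -2 + (-111880 - 66385)/(128042 - 203734) = -2 - 178265/(-75692) = -2 - 178265*(-1/75692) = -2 + 178265/75692 = 26881/75692 ≈ 0.35514)
s(h) = h (s(h) = 0 + h = h)
s(19*(-25)) + (-314988/(-372495))/v = 19*(-25) + (-314988/(-372495))/(26881/75692) = -475 - 314988*(-1/372495)*(75692/26881) = -475 + (104996/124165)*(75692/26881) = -475 + 7947357232/3337679365 = -1577450341143/3337679365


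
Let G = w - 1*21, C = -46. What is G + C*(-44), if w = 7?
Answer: 2010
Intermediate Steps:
G = -14 (G = 7 - 1*21 = 7 - 21 = -14)
G + C*(-44) = -14 - 46*(-44) = -14 + 2024 = 2010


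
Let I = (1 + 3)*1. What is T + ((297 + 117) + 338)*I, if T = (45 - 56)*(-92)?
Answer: 4020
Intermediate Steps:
T = 1012 (T = -11*(-92) = 1012)
I = 4 (I = 4*1 = 4)
T + ((297 + 117) + 338)*I = 1012 + ((297 + 117) + 338)*4 = 1012 + (414 + 338)*4 = 1012 + 752*4 = 1012 + 3008 = 4020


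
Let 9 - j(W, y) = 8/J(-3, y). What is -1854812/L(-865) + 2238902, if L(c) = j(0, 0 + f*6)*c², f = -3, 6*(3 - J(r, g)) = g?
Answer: 1675202207018/748225 ≈ 2.2389e+6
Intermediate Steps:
J(r, g) = 3 - g/6
j(W, y) = 9 - 8/(3 - y/6)
L(c) = 23*c²/3 (L(c) = (3*(-38 + 3*(0 - 3*6))/(-18 + (0 - 3*6)))*c² = (3*(-38 + 3*(0 - 18))/(-18 + (0 - 18)))*c² = (3*(-38 + 3*(-18))/(-18 - 18))*c² = (3*(-38 - 54)/(-36))*c² = (3*(-1/36)*(-92))*c² = 23*c²/3)
-1854812/L(-865) + 2238902 = -1854812/((23/3)*(-865)²) + 2238902 = -1854812/((23/3)*748225) + 2238902 = -1854812/17209175/3 + 2238902 = -1854812*3/17209175 + 2238902 = -241932/748225 + 2238902 = 1675202207018/748225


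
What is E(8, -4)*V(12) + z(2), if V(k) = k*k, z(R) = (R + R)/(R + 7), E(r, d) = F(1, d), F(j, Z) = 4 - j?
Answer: 3892/9 ≈ 432.44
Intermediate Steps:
E(r, d) = 3 (E(r, d) = 4 - 1*1 = 4 - 1 = 3)
z(R) = 2*R/(7 + R) (z(R) = (2*R)/(7 + R) = 2*R/(7 + R))
V(k) = k**2
E(8, -4)*V(12) + z(2) = 3*12**2 + 2*2/(7 + 2) = 3*144 + 2*2/9 = 432 + 2*2*(1/9) = 432 + 4/9 = 3892/9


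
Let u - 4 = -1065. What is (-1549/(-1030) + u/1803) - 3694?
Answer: -6858390443/1857090 ≈ -3693.1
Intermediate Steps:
u = -1061 (u = 4 - 1065 = -1061)
(-1549/(-1030) + u/1803) - 3694 = (-1549/(-1030) - 1061/1803) - 3694 = (-1549*(-1/1030) - 1061*1/1803) - 3694 = (1549/1030 - 1061/1803) - 3694 = 1700017/1857090 - 3694 = -6858390443/1857090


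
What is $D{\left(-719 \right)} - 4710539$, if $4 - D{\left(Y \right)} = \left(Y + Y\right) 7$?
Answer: $-4700469$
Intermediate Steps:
$D{\left(Y \right)} = 4 - 14 Y$ ($D{\left(Y \right)} = 4 - \left(Y + Y\right) 7 = 4 - 2 Y 7 = 4 - 14 Y$)
$D{\left(-719 \right)} - 4710539 = \left(4 - -10066\right) - 4710539 = \left(4 + 10066\right) - 4710539 = 10070 - 4710539 = -4700469$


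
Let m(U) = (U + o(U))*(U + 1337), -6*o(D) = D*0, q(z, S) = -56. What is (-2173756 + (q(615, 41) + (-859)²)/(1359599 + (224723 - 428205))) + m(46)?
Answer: -2439565676321/1156117 ≈ -2.1101e+6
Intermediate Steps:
o(D) = 0 (o(D) = -D*0/6 = -⅙*0 = 0)
m(U) = U*(1337 + U) (m(U) = (U + 0)*(U + 1337) = U*(1337 + U))
(-2173756 + (q(615, 41) + (-859)²)/(1359599 + (224723 - 428205))) + m(46) = (-2173756 + (-56 + (-859)²)/(1359599 + (224723 - 428205))) + 46*(1337 + 46) = (-2173756 + (-56 + 737881)/(1359599 - 203482)) + 46*1383 = (-2173756 + 737825/1156117) + 63618 = -2513115527627/1156117 + 63618 = -2439565676321/1156117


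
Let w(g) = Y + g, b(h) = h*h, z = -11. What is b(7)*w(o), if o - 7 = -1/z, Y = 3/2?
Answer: 9261/22 ≈ 420.95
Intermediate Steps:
Y = 3/2 (Y = 3*(½) = 3/2 ≈ 1.5000)
b(h) = h²
o = 78/11 (o = 7 - 1/(-11) = 7 - 1*(-1/11) = 7 + 1/11 = 78/11 ≈ 7.0909)
w(g) = 3/2 + g
b(7)*w(o) = 7²*(3/2 + 78/11) = 49*(189/22) = 9261/22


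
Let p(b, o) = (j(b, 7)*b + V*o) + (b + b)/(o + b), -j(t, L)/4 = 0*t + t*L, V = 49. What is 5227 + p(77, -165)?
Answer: -675487/4 ≈ -1.6887e+5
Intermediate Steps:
j(t, L) = -4*L*t (j(t, L) = -4*(0*t + t*L) = -4*(0 + L*t) = -4*L*t)
p(b, o) = -28*b² + 49*o + 2*b/(b + o) (p(b, o) = ((-4*7*b)*b + 49*o) + (b + b)/(o + b) = ((-28*b)*b + 49*o) + (2*b)/(b + o) = (-28*b² + 49*o) + 2*b/(b + o) = -28*b² + 49*o + 2*b/(b + o))
5227 + p(77, -165) = 5227 + (-28*77³ + 2*77 + 49*(-165)² - 28*(-165)*77² + 49*77*(-165))/(77 - 165) = 5227 + (-28*456533 + 154 + 49*27225 - 28*(-165)*5929 - 622545)/(-88) = 5227 - (-12782924 + 154 + 1334025 + 27391980 - 622545)/88 = 5227 - 1/88*15320690 = 5227 - 696395/4 = -675487/4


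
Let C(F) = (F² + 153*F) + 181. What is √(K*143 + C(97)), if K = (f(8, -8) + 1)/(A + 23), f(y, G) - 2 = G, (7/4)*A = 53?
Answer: √3397193734/373 ≈ 156.26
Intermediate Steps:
A = 212/7 (A = (4/7)*53 = 212/7 ≈ 30.286)
f(y, G) = 2 + G
C(F) = 181 + F² + 153*F
K = -35/373 (K = ((2 - 8) + 1)/(212/7 + 23) = (-6 + 1)/(373/7) = -5*7/373 = -35/373 ≈ -0.093834)
√(K*143 + C(97)) = √(-35/373*143 + (181 + 97² + 153*97)) = √(-5005/373 + (181 + 9409 + 14841)) = √(-5005/373 + 24431) = √(9107758/373) = √3397193734/373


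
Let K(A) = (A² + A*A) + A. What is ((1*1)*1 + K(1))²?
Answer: 16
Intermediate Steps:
K(A) = A + 2*A² (K(A) = (A² + A²) + A = 2*A² + A = A + 2*A²)
((1*1)*1 + K(1))² = ((1*1)*1 + 1*(1 + 2*1))² = (1*1 + 1*(1 + 2))² = (1 + 1*3)² = (1 + 3)² = 4² = 16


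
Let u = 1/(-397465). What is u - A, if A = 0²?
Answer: -1/397465 ≈ -2.5159e-6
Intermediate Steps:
u = -1/397465 ≈ -2.5159e-6
A = 0
u - A = -1/397465 - 1*0 = -1/397465 + 0 = -1/397465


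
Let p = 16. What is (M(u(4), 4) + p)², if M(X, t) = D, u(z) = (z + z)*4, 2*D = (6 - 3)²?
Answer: 1681/4 ≈ 420.25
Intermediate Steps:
D = 9/2 (D = (6 - 3)²/2 = (½)*3² = (½)*9 = 9/2 ≈ 4.5000)
u(z) = 8*z (u(z) = (2*z)*4 = 8*z)
M(X, t) = 9/2
(M(u(4), 4) + p)² = (9/2 + 16)² = (41/2)² = 1681/4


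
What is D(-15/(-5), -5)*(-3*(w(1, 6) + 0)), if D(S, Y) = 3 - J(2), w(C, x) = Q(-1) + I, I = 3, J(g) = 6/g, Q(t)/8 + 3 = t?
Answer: 0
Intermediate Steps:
Q(t) = -24 + 8*t
w(C, x) = -29 (w(C, x) = (-24 + 8*(-1)) + 3 = (-24 - 8) + 3 = -32 + 3 = -29)
D(S, Y) = 0 (D(S, Y) = 3 - 6/2 = 3 - 1*3 = 3 - 3 = 0)
D(-15/(-5), -5)*(-3*(w(1, 6) + 0)) = 0*(-3*(-29 + 0)) = 0*(-3*(-29)) = 0*87 = 0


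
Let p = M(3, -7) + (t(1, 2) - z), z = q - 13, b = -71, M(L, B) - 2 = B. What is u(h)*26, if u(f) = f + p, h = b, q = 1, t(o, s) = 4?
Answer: -1560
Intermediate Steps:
M(L, B) = 2 + B
z = -12 (z = 1 - 13 = -12)
h = -71
p = 11 (p = (2 - 7) + (4 - 1*(-12)) = -5 + (4 + 12) = -5 + 16 = 11)
u(f) = 11 + f (u(f) = f + 11 = 11 + f)
u(h)*26 = (11 - 71)*26 = -60*26 = -1560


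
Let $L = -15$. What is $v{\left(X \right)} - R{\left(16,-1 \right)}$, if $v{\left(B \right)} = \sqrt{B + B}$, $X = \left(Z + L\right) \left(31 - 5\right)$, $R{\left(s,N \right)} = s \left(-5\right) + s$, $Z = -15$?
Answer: $64 + 2 i \sqrt{390} \approx 64.0 + 39.497 i$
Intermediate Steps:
$R{\left(s,N \right)} = - 4 s$ ($R{\left(s,N \right)} = - 5 s + s = - 4 s$)
$X = -780$ ($X = \left(-15 - 15\right) \left(31 - 5\right) = \left(-30\right) 26 = -780$)
$v{\left(B \right)} = \sqrt{2} \sqrt{B}$ ($v{\left(B \right)} = \sqrt{2 B} = \sqrt{2} \sqrt{B}$)
$v{\left(X \right)} - R{\left(16,-1 \right)} = \sqrt{2} \sqrt{-780} - \left(-4\right) 16 = \sqrt{2} \cdot 2 i \sqrt{195} - -64 = 2 i \sqrt{390} + 64 = 64 + 2 i \sqrt{390}$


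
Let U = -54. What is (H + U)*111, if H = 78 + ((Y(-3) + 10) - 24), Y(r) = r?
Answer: 777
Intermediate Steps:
H = 61 (H = 78 + ((-3 + 10) - 24) = 78 + (7 - 24) = 78 - 17 = 61)
(H + U)*111 = (61 - 54)*111 = 7*111 = 777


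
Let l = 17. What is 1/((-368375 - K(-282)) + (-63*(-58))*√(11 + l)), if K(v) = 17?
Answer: -46049/16917352202 - 1827*√7/33834704404 ≈ -2.8649e-6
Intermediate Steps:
1/((-368375 - K(-282)) + (-63*(-58))*√(11 + l)) = 1/((-368375 - 1*17) + (-63*(-58))*√(11 + 17)) = 1/((-368375 - 17) + 3654*√28) = 1/(-368392 + 3654*(2*√7)) = 1/(-368392 + 7308*√7)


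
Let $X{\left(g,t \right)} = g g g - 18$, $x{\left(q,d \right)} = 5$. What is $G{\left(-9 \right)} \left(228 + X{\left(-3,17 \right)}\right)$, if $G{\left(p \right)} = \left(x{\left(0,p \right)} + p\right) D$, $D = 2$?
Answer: $-1464$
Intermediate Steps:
$X{\left(g,t \right)} = -18 + g^{3}$ ($X{\left(g,t \right)} = g^{2} g - 18 = g^{3} - 18 = -18 + g^{3}$)
$G{\left(p \right)} = 10 + 2 p$ ($G{\left(p \right)} = \left(5 + p\right) 2 = 10 + 2 p$)
$G{\left(-9 \right)} \left(228 + X{\left(-3,17 \right)}\right) = \left(10 + 2 \left(-9\right)\right) \left(228 + \left(-18 + \left(-3\right)^{3}\right)\right) = \left(10 - 18\right) \left(228 - 45\right) = - 8 \left(228 - 45\right) = \left(-8\right) 183 = -1464$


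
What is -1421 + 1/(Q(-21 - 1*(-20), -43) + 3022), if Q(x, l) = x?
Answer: -4292840/3021 ≈ -1421.0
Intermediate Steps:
-1421 + 1/(Q(-21 - 1*(-20), -43) + 3022) = -1421 + 1/((-21 - 1*(-20)) + 3022) = -1421 + 1/((-21 + 20) + 3022) = -1421 + 1/(-1 + 3022) = -1421 + 1/3021 = -4292840/3021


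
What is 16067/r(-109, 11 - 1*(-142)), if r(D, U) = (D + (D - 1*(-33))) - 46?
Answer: -16067/231 ≈ -69.554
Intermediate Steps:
r(D, U) = -13 + 2*D (r(D, U) = (D + (D + 33)) - 46 = (D + (33 + D)) - 46 = (33 + 2*D) - 46 = -13 + 2*D)
16067/r(-109, 11 - 1*(-142)) = 16067/(-13 + 2*(-109)) = 16067/(-13 - 218) = 16067/(-231) = 16067*(-1/231) = -16067/231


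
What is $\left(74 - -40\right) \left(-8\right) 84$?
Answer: $-76608$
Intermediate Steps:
$\left(74 - -40\right) \left(-8\right) 84 = \left(74 + 40\right) \left(-8\right) 84 = 114 \left(-8\right) 84 = \left(-912\right) 84 = -76608$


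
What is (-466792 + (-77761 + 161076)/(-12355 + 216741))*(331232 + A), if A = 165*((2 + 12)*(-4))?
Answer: -15359930667251412/102193 ≈ -1.5030e+11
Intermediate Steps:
A = -9240 (A = 165*(14*(-4)) = 165*(-56) = -9240)
(-466792 + (-77761 + 161076)/(-12355 + 216741))*(331232 + A) = (-466792 + (-77761 + 161076)/(-12355 + 216741))*(331232 - 9240) = (-466792 + 83315/204386)*321992 = -95405666397/204386*321992 = -15359930667251412/102193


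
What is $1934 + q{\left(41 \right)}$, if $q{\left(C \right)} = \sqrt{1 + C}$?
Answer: $1934 + \sqrt{42} \approx 1940.5$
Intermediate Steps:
$1934 + q{\left(41 \right)} = 1934 + \sqrt{1 + 41} = 1934 + \sqrt{42}$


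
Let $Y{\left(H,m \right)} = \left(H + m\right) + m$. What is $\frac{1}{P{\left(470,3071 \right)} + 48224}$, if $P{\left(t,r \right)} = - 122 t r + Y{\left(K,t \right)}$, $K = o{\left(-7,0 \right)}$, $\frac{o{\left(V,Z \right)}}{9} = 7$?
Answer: $- \frac{1}{176041913} \approx -5.6805 \cdot 10^{-9}$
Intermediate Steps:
$o{\left(V,Z \right)} = 63$ ($o{\left(V,Z \right)} = 9 \cdot 7 = 63$)
$K = 63$
$Y{\left(H,m \right)} = H + 2 m$
$P{\left(t,r \right)} = 63 + 2 t - 122 r t$ ($P{\left(t,r \right)} = - 122 t r + \left(63 + 2 t\right) = - 122 r t + \left(63 + 2 t\right) = 63 + 2 t - 122 r t$)
$\frac{1}{P{\left(470,3071 \right)} + 48224} = \frac{1}{\left(63 + 2 \cdot 470 - 374662 \cdot 470\right) + 48224} = \frac{1}{\left(63 + 940 - 176091140\right) + 48224} = \frac{1}{-176090137 + 48224} = \frac{1}{-176041913} = - \frac{1}{176041913}$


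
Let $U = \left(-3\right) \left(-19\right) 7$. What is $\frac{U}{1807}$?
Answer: $\frac{399}{1807} \approx 0.22081$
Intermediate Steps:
$U = 399$ ($U = 57 \cdot 7 = 399$)
$\frac{U}{1807} = \frac{399}{1807}$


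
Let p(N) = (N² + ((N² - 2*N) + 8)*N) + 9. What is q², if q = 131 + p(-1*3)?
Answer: 6400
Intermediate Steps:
p(N) = 9 + N² + N*(8 + N² - 2*N) (p(N) = (N² + (8 + N² - 2*N)*N) + 9 = (N² + N*(8 + N² - 2*N)) + 9 = 9 + N² + N*(8 + N² - 2*N))
q = 80 (q = 131 + (9 + (-1*3)³ - (-1*3)² + 8*(-1*3)) = 131 + (9 + (-3)³ - 1*(-3)² + 8*(-3)) = 131 + (9 - 27 - 1*9 - 24) = 131 + (9 - 27 - 9 - 24) = 131 - 51 = 80)
q² = 80² = 6400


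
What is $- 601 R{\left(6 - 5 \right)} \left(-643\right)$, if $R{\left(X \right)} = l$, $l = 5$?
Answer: $1932215$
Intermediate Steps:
$R{\left(X \right)} = 5$
$- 601 R{\left(6 - 5 \right)} \left(-643\right) = \left(-601\right) 5 \left(-643\right) = \left(-3005\right) \left(-643\right) = 1932215$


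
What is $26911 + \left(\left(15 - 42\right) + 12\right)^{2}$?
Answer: $27136$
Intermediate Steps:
$26911 + \left(\left(15 - 42\right) + 12\right)^{2} = 26911 + \left(-27 + 12\right)^{2} = 26911 + \left(-15\right)^{2} = 26911 + 225 = 27136$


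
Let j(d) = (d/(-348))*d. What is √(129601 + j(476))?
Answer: √976021941/87 ≈ 359.10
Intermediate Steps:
j(d) = -d²/348 (j(d) = (d*(-1/348))*d = (-d/348)*d = -d²/348)
√(129601 + j(476)) = √(129601 - 1/348*476²) = √(129601 - 1/348*226576) = √(129601 - 56644/87) = √(11218643/87) = √976021941/87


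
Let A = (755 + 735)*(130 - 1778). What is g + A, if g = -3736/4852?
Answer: -2978546694/1213 ≈ -2.4555e+6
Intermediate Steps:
g = -934/1213 (g = -3736*1/4852 = -934/1213 ≈ -0.76999)
A = -2455520 (A = 1490*(-1648) = -2455520)
g + A = -934/1213 - 2455520 = -2978546694/1213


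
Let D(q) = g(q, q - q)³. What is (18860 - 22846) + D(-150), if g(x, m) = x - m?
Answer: -3378986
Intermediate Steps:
D(q) = q³ (D(q) = (q - (q - q))³ = (q - 1*0)³ = (q + 0)³ = q³)
(18860 - 22846) + D(-150) = (18860 - 22846) + (-150)³ = -3986 - 3375000 = -3378986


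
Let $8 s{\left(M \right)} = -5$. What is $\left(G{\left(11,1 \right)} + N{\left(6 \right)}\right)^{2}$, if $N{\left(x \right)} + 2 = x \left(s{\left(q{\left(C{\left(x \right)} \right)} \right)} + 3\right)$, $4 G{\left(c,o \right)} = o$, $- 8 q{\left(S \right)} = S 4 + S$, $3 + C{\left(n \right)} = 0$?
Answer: $\frac{625}{4} \approx 156.25$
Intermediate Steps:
$C{\left(n \right)} = -3$ ($C{\left(n \right)} = -3 + 0 = -3$)
$q{\left(S \right)} = - \frac{5 S}{8}$ ($q{\left(S \right)} = - \frac{S 4 + S}{8} = - \frac{4 S + S}{8} = - \frac{5 S}{8}$)
$s{\left(M \right)} = - \frac{5}{8}$ ($s{\left(M \right)} = \frac{1}{8} \left(-5\right) = - \frac{5}{8}$)
$G{\left(c,o \right)} = \frac{o}{4}$
$N{\left(x \right)} = -2 + \frac{19 x}{8}$ ($N{\left(x \right)} = -2 + x \left(- \frac{5}{8} + 3\right) = -2 + x \frac{19}{8} = -2 + \frac{19 x}{8}$)
$\left(G{\left(11,1 \right)} + N{\left(6 \right)}\right)^{2} = \left(\frac{1}{4} \cdot 1 + \left(-2 + \frac{19}{8} \cdot 6\right)\right)^{2} = \left(\frac{1}{4} + \left(-2 + \frac{57}{4}\right)\right)^{2} = \left(\frac{1}{4} + \frac{49}{4}\right)^{2} = \left(\frac{25}{2}\right)^{2} = \frac{625}{4}$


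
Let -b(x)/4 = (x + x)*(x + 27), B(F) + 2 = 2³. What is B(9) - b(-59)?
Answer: 15110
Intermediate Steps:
B(F) = 6 (B(F) = -2 + 2³ = -2 + 8 = 6)
b(x) = -8*x*(27 + x) (b(x) = -4*(x + x)*(x + 27) = -4*2*x*(27 + x) = -8*x*(27 + x))
B(9) - b(-59) = 6 - (-8)*(-59)*(27 - 59) = 6 - (-8)*(-59)*(-32) = 6 - 1*(-15104) = 6 + 15104 = 15110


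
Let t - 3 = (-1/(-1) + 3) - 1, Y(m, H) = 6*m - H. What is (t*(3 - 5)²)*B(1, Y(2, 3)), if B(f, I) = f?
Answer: 24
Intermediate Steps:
Y(m, H) = -H + 6*m
t = 6 (t = 3 + ((-1/(-1) + 3) - 1) = 3 + ((-1*(-1) + 3) - 1) = 3 + ((1 + 3) - 1) = 3 + (4 - 1) = 3 + 3 = 6)
(t*(3 - 5)²)*B(1, Y(2, 3)) = (6*(3 - 5)²)*1 = (6*(-2)²)*1 = (6*4)*1 = 24*1 = 24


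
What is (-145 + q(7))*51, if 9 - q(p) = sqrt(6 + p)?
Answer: -6936 - 51*sqrt(13) ≈ -7119.9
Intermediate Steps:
q(p) = 9 - sqrt(6 + p)
(-145 + q(7))*51 = (-145 + (9 - sqrt(6 + 7)))*51 = (-145 + (9 - sqrt(13)))*51 = (-136 - sqrt(13))*51 = -6936 - 51*sqrt(13)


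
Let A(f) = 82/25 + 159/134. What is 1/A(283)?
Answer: 3350/14963 ≈ 0.22389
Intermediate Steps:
A(f) = 14963/3350 (A(f) = 82*(1/25) + 159*(1/134) = 82/25 + 159/134 = 14963/3350)
1/A(283) = 1/(14963/3350) = 3350/14963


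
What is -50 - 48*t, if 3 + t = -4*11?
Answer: 2206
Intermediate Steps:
t = -47 (t = -3 - 4*11 = -3 - 44 = -47)
-50 - 48*t = -50 - 48*(-47) = -50 + 2256 = 2206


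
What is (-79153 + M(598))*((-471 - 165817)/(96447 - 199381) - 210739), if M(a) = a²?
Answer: -3020085384839019/51467 ≈ -5.8680e+10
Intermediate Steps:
(-79153 + M(598))*((-471 - 165817)/(96447 - 199381) - 210739) = (-79153 + 598²)*((-471 - 165817)/(96447 - 199381) - 210739) = (-79153 + 357604)*(-166288/(-102934) - 210739) = 278451*(-166288*(-1/102934) - 210739) = 278451*(83144/51467 - 210739) = 278451*(-10846020969/51467) = -3020085384839019/51467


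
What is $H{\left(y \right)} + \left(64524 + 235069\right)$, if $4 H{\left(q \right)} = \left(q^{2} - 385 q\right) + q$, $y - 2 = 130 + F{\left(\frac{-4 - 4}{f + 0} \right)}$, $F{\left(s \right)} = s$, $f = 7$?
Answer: $\frac{14274269}{49} \approx 2.9131 \cdot 10^{5}$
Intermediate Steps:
$y = \frac{916}{7}$ ($y = 2 + \left(130 + \frac{-4 - 4}{7 + 0}\right) = 2 + \left(130 - \frac{8}{7}\right) = 2 + \frac{902}{7} = \frac{916}{7} \approx 130.86$)
$H{\left(q \right)} = - 96 q + \frac{q^{2}}{4}$ ($H{\left(q \right)} = \frac{\left(q^{2} - 385 q\right) + q}{4} = \frac{q^{2} - 384 q}{4} = - 96 q + \frac{q^{2}}{4}$)
$H{\left(y \right)} + \left(64524 + 235069\right) = \frac{1}{4} \cdot \frac{916}{7} \left(-384 + \frac{916}{7}\right) + \left(64524 + 235069\right) = \frac{1}{4} \cdot \frac{916}{7} \left(- \frac{1772}{7}\right) + 299593 = - \frac{405788}{49} + 299593 = \frac{14274269}{49}$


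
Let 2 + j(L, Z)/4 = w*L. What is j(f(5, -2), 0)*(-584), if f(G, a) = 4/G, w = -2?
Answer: 42048/5 ≈ 8409.6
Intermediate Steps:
j(L, Z) = -8 - 8*L (j(L, Z) = -8 + 4*(-2*L) = -8 - 8*L)
j(f(5, -2), 0)*(-584) = (-8 - 32/5)*(-584) = -72/5*(-584) = 42048/5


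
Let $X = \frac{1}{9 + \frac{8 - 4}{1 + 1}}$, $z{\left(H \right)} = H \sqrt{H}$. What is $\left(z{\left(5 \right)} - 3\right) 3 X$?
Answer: $- \frac{9}{11} + \frac{15 \sqrt{5}}{11} \approx 2.231$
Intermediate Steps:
$z{\left(H \right)} = H^{\frac{3}{2}}$
$X = \frac{1}{11}$ ($X = \frac{1}{9 + \frac{4}{2}} = \frac{1}{9 + 4 \cdot \frac{1}{2}} = \frac{1}{9 + 2} = \frac{1}{11} \approx 0.090909$)
$\left(z{\left(5 \right)} - 3\right) 3 X = \left(5^{\frac{3}{2}} - 3\right) 3 \cdot \frac{1}{11} = \left(5 \sqrt{5} - 3\right) 3 \cdot \frac{1}{11} = \left(-3 + 5 \sqrt{5}\right) 3 \cdot \frac{1}{11} = \left(-9 + 15 \sqrt{5}\right) \frac{1}{11} = - \frac{9}{11} + \frac{15 \sqrt{5}}{11}$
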